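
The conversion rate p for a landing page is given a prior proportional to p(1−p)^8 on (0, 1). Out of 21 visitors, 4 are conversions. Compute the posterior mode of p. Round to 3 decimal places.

The prior density ∝ p(1−p)^8 is the kernel of Beta(2, 9).
Data: 4 successes in 21 trials. The binomial likelihood contributes p^4(1−p)^17, so the posterior is Beta(2+4, 9+17) = Beta(6, 26).
For Beta(a, b) with a, b > 1 the mode is (a−1)/(a+b−2) = 5/30 ≈ 0.167.

p̂_MAP = 0.167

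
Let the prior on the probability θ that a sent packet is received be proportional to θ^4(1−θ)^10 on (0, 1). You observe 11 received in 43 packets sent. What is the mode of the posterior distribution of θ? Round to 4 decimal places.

The prior density ∝ θ^4(1−θ)^10 is the kernel of Beta(5, 11).
Data: 11 successes in 43 trials. The binomial likelihood contributes θ^11(1−θ)^32, so the posterior is Beta(5+11, 11+32) = Beta(16, 43).
For Beta(a, b) with a, b > 1 the mode is (a−1)/(a+b−2) = 15/57 ≈ 0.2632.

θ̂_MAP = 0.2632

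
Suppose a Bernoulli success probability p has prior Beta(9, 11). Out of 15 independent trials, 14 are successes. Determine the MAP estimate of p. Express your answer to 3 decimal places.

Prior: Beta(9, 11).
Data: 14 successes in 15 trials. The binomial likelihood contributes p^14(1−p)^1, so the posterior is Beta(9+14, 11+1) = Beta(23, 12).
For Beta(a, b) with a, b > 1 the mode is (a−1)/(a+b−2) = 22/33 ≈ 0.667.

p̂_MAP = 0.667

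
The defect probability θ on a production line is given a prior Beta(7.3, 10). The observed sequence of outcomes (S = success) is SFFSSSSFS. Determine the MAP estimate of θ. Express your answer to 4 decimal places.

Prior: Beta(7.3, 10).
Data: 6 successes in 9 trials (from the sequence). The binomial likelihood contributes θ^6(1−θ)^3, so the posterior is Beta(7.3+6, 10+3) = Beta(13.3, 13).
For Beta(a, b) with a, b > 1 the mode is (a−1)/(a+b−2) = 12.3/24.3 ≈ 0.5062.

θ̂_MAP = 0.5062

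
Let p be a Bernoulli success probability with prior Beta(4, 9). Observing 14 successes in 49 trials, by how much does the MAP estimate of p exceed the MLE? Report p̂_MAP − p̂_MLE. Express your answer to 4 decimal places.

Posterior is Beta(18, 44); MAP = (18−1)/(62−2) = 17/60 ≈ 0.28333.
MLE ignores the prior: p̂_MLE = k/n = 14/49 ≈ 0.28571.
Difference = 17/60 − 14/49 = -1/420 ≈ -0.0024.

MAP − MLE = -0.0024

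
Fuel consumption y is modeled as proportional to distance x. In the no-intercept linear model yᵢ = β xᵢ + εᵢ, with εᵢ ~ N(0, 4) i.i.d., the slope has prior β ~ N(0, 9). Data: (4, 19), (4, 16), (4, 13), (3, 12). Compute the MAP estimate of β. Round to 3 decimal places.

β̂_MAP = 3.969

log p(β | y) = −Σ(yᵢ − βxᵢ)²/(2·4) − β²/(2·9) + const.
Setting the derivative to zero: Σxᵢ(yᵢ − βxᵢ)/4 − β/9 = 0, so β = Σxᵢyᵢ / (Σxᵢ² + σ²/τ²).
Σxᵢyᵢ = 4·19 + 4·16 + 4·13 + 3·12 = 228; Σxᵢ² = 57; σ²/τ² = 4/9.
β̂_MAP = 228 / (57 + 4/9) = 228/(517/9) = 2052/517 ≈ 3.969.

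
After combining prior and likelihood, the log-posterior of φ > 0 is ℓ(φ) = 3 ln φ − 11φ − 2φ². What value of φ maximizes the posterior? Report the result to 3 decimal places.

φ̂_MAP = 0.250

ℓ'(φ) = 3/φ − 11 − 4φ. Setting this to zero and multiplying by φ: 4φ² + 11φ − 3 = 0.
φ = (−11 + √(11² + 4·4·3)) / (2·4) = (−11 + √169) / 8 = (−11 + 13)/8 = 1/4.
ℓ''(φ) = −3/φ² − 4 < 0, confirming a maximum.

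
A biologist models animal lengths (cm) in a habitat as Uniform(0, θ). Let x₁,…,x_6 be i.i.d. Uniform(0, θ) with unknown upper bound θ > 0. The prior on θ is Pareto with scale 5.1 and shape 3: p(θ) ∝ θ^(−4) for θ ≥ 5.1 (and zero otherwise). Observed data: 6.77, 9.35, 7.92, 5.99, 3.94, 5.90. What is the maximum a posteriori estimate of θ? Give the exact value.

θ̂_MAP = 9.35

The Uniform(0, θ) likelihood is θ^(−n) for θ ≥ max(xᵢ), zero otherwise. Here max(xᵢ) = 9.35.
Posterior ∝ θ^(−4) · θ^(−6) = θ^(−10) on θ ≥ max(5.1, 9.35) = 9.35.
This density is strictly decreasing in θ, so the posterior mode lies at the lower boundary of the support.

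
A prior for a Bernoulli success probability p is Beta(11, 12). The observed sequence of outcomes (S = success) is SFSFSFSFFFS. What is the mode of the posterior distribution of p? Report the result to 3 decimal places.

Prior: Beta(11, 12).
Data: 5 successes in 11 trials (from the sequence). The binomial likelihood contributes p^5(1−p)^6, so the posterior is Beta(11+5, 12+6) = Beta(16, 18).
For Beta(a, b) with a, b > 1 the mode is (a−1)/(a+b−2) = 15/32 ≈ 0.469.

p̂_MAP = 0.469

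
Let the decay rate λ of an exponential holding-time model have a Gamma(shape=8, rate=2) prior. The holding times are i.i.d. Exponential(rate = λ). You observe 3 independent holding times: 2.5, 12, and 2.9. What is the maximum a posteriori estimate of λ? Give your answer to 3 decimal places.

The Exponential(rate=λ) likelihood is ∝ λ^n e^(−λΣtᵢ). Here n = 3 and Σtᵢ = 2.5 + 12 + 2.9 = 17.4.
Posterior ∝ λ^7e^(−2λ) · λ^3e^(−17.4λ) = λ^10e^(−19.4λ), i.e. Gamma(11, 19.4).
Mode = (a−1)/b = 10/19.4 ≈ 0.515.

λ̂_MAP = 0.515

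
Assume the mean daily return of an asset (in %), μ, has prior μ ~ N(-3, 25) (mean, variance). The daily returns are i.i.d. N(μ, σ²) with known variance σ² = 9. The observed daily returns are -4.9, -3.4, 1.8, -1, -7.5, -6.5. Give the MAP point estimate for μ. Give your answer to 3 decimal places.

μ̂_MAP = -3.550

n = 6; x̄ = ((-4.9) + (-3.4) + 1.8 + (-1) + (-7.5) + (-6.5))/6 = -21.5/6 = -43/12 ≈ -3.5833.
For a Normal prior and Normal likelihood with known variance, the posterior is Normal; its mode equals its mean, the precision-weighted average.
Prior precision 1/σ₀² = 1/25 = 0.04; data precision n/σ² = 6/9 = 2/3.
μ̂ = (0.04·(-3) + (2/3)·(-43/12)) / (0.04 + 2/3) = (-1129/450)/(53/75) = -1129/318 ≈ -3.550.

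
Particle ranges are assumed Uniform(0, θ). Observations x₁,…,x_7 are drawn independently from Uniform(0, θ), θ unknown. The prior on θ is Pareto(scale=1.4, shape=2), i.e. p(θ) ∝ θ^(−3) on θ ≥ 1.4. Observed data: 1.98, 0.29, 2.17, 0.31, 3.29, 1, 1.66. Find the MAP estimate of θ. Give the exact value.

The Uniform(0, θ) likelihood is θ^(−n) for θ ≥ max(xᵢ), zero otherwise. Here max(xᵢ) = 3.29.
Posterior ∝ θ^(−3) · θ^(−7) = θ^(−10) on θ ≥ max(1.4, 3.29) = 3.29.
This density is strictly decreasing in θ, so the posterior mode lies at the lower boundary of the support.

θ̂_MAP = 3.29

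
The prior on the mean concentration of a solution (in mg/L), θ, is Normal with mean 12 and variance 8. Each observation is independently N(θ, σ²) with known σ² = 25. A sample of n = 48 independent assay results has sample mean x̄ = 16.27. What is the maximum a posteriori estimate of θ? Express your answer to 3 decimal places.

θ̂_MAP = 16.009

n = 48, x̄ = 16.27.
For a Normal prior and Normal likelihood with known variance, the posterior is Normal; its mode equals its mean, the precision-weighted average.
Prior precision 1/σ₀² = 1/8 = 0.125; data precision n/σ² = 48/25 = 1.92.
θ̂ = (0.125·12 + 1.92·16.27) / (0.125 + 1.92) = 32.7384/2.045 = 163692/10225 ≈ 16.009.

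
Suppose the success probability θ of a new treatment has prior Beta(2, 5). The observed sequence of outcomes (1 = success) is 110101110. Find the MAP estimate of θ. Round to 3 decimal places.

Prior: Beta(2, 5).
Data: 6 successes in 9 trials (from the sequence). The binomial likelihood contributes θ^6(1−θ)^3, so the posterior is Beta(2+6, 5+3) = Beta(8, 8).
For Beta(a, b) with a, b > 1 the mode is (a−1)/(a+b−2) = 7/14 ≈ 0.500.

θ̂_MAP = 0.500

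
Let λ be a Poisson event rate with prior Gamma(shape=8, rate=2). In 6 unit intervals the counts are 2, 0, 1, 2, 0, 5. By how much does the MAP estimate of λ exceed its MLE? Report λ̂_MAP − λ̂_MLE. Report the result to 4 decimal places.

Σxᵢ = 10. Posterior is Gamma(18, 8); MAP = (18−1)/8 = 17/8 ≈ 2.12500.
MLE = x̄ = 10/6 ≈ 1.66667.
Difference = 17/8 − 10/6 = 11/24 ≈ 0.4583.

MAP − MLE = 0.4583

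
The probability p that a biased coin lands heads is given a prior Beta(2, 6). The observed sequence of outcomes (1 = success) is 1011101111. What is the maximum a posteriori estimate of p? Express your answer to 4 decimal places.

p̂_MAP = 0.5625

Prior: Beta(2, 6).
Data: 8 successes in 10 trials (from the sequence). The binomial likelihood contributes p^8(1−p)^2, so the posterior is Beta(2+8, 6+2) = Beta(10, 8).
For Beta(a, b) with a, b > 1 the mode is (a−1)/(a+b−2) = 9/16 ≈ 0.5625.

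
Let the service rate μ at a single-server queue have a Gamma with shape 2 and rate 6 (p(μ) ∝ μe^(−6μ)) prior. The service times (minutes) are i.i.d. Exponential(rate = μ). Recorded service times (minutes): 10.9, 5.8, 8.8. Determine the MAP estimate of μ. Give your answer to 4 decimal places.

The Exponential(rate=μ) likelihood is ∝ μ^n e^(−μΣtᵢ). Here n = 3 and Σtᵢ = 10.9 + 5.8 + 8.8 = 25.5.
Posterior ∝ μe^(−6μ) · μ^3e^(−25.5μ) = μ^4e^(−31.5μ), i.e. Gamma(5, 31.5).
Mode = (a−1)/b = 4/31.5 ≈ 0.1270.

μ̂_MAP = 0.1270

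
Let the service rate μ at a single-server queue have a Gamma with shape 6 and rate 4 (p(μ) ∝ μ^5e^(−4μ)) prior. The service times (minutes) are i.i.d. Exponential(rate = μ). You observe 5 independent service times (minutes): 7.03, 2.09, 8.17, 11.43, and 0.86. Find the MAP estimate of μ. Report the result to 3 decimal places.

The Exponential(rate=μ) likelihood is ∝ μ^n e^(−μΣtᵢ). Here n = 5 and Σtᵢ = 7.03 + 2.09 + 8.17 + 11.43 + 0.86 = 29.58.
Posterior ∝ μ^5e^(−4μ) · μ^5e^(−29.58μ) = μ^10e^(−33.58μ), i.e. Gamma(11, 33.58).
Mode = (a−1)/b = 10/33.58 ≈ 0.298.

μ̂_MAP = 0.298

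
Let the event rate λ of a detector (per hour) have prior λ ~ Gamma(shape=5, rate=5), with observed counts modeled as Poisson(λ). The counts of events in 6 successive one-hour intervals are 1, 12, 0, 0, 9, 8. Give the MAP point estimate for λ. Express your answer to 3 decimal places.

λ̂_MAP = 3.091

Σxᵢ = 1+12+0+0+9+8 = 30, with n = 6.
Posterior ∝ λ^4e^(−5λ) · λ^30e^(−6λ) = λ^34e^(−11λ), i.e. Gamma(shape=35, rate=11).
The mode of a Gamma(a, b) with a ≥ 1 (shape–rate) is (a−1)/b = 34/11 ≈ 3.091.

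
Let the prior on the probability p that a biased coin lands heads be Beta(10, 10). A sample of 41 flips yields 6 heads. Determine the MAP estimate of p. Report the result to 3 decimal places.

p̂_MAP = 0.254

Prior: Beta(10, 10).
Data: 6 successes in 41 trials. The binomial likelihood contributes p^6(1−p)^35, so the posterior is Beta(10+6, 10+35) = Beta(16, 45).
For Beta(a, b) with a, b > 1 the mode is (a−1)/(a+b−2) = 15/59 ≈ 0.254.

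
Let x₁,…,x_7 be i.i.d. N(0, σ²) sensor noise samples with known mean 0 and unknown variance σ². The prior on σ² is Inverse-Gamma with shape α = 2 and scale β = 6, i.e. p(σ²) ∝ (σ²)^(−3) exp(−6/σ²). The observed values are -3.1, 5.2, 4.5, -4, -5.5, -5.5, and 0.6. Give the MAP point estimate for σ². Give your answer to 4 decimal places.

σ̂²_MAP = 11.2123

Sum of squared deviations about the known mean: SS = (-3.1−0)² + (5.2−0)² + (4.5−0)² + (-4−0)² + (-5.5−0)² + (-5.5−0)² + (0.6−0)² = 133.76.
The Normal likelihood contributes (σ²)^(−n/2) exp(−SS/(2σ²)), so the posterior is Inverse-Gamma(α + n/2, β + SS/2) = Inverse-Gamma(5.5, 72.88).
The mode of Inverse-Gamma(a, b) is b/(a+1) = 72.88/6.5 ≈ 11.2123.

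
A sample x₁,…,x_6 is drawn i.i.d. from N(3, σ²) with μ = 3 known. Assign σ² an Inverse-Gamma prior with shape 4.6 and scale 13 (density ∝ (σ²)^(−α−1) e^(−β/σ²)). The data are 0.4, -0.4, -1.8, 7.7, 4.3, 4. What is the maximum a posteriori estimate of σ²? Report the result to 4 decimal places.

σ̂²_MAP = 5.3570

Sum of squared deviations about the known mean: SS = (0.4−3)² + (-0.4−3)² + (-1.8−3)² + (7.7−3)² + (4.3−3)² + (4−3)² = 66.14.
The Normal likelihood contributes (σ²)^(−n/2) exp(−SS/(2σ²)), so the posterior is Inverse-Gamma(α + n/2, β + SS/2) = Inverse-Gamma(7.6, 46.07).
The mode of Inverse-Gamma(a, b) is b/(a+1) = 46.07/8.6 ≈ 5.3570.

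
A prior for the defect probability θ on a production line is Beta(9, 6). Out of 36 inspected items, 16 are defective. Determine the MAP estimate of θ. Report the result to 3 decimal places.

Prior: Beta(9, 6).
Data: 16 successes in 36 trials. The binomial likelihood contributes θ^16(1−θ)^20, so the posterior is Beta(9+16, 6+20) = Beta(25, 26).
For Beta(a, b) with a, b > 1 the mode is (a−1)/(a+b−2) = 24/49 ≈ 0.490.

θ̂_MAP = 0.490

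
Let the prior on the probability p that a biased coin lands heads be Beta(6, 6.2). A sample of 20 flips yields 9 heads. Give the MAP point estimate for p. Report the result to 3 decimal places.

Prior: Beta(6, 6.2).
Data: 9 successes in 20 trials. The binomial likelihood contributes p^9(1−p)^11, so the posterior is Beta(6+9, 6.2+11) = Beta(15, 17.2).
For Beta(a, b) with a, b > 1 the mode is (a−1)/(a+b−2) = 14/30.2 ≈ 0.464.

p̂_MAP = 0.464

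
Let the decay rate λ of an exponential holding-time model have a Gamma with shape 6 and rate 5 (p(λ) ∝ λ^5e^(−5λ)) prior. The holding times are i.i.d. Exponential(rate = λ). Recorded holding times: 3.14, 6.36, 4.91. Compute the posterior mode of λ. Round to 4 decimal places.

λ̂_MAP = 0.4122

The Exponential(rate=λ) likelihood is ∝ λ^n e^(−λΣtᵢ). Here n = 3 and Σtᵢ = 3.14 + 6.36 + 4.91 = 14.41.
Posterior ∝ λ^5e^(−5λ) · λ^3e^(−14.41λ) = λ^8e^(−19.41λ), i.e. Gamma(9, 19.41).
Mode = (a−1)/b = 8/19.41 ≈ 0.4122.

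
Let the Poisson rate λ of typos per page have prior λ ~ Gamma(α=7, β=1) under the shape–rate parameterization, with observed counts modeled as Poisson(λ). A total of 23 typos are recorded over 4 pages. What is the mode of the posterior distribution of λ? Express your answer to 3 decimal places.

Σxᵢ = 23, n = 4.
Posterior ∝ λ^6e^(−1λ) · λ^23e^(−4λ) = λ^29e^(−5λ), i.e. Gamma(shape=30, rate=5).
The mode of a Gamma(a, b) with a ≥ 1 (shape–rate) is (a−1)/b = 29/5 ≈ 5.800.

λ̂_MAP = 5.800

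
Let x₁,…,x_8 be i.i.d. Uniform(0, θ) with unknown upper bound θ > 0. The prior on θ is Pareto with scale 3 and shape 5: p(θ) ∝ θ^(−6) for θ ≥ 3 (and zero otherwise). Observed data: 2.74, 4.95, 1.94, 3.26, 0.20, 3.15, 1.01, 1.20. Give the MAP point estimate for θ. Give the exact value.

θ̂_MAP = 4.95

The Uniform(0, θ) likelihood is θ^(−n) for θ ≥ max(xᵢ), zero otherwise. Here max(xᵢ) = 4.95.
Posterior ∝ θ^(−6) · θ^(−8) = θ^(−14) on θ ≥ max(3, 4.95) = 4.95.
This density is strictly decreasing in θ, so the posterior mode lies at the lower boundary of the support.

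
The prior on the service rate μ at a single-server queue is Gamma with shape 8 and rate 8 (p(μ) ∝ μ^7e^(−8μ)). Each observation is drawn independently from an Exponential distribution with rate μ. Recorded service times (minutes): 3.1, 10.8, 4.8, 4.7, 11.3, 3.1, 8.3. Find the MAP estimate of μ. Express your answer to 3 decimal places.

The Exponential(rate=μ) likelihood is ∝ μ^n e^(−μΣtᵢ). Here n = 7 and Σtᵢ = 3.1 + 10.8 + 4.8 + 4.7 + 11.3 + 3.1 + 8.3 = 46.1.
Posterior ∝ μ^7e^(−8μ) · μ^7e^(−46.1μ) = μ^14e^(−54.1μ), i.e. Gamma(15, 54.1).
Mode = (a−1)/b = 14/54.1 ≈ 0.259.

μ̂_MAP = 0.259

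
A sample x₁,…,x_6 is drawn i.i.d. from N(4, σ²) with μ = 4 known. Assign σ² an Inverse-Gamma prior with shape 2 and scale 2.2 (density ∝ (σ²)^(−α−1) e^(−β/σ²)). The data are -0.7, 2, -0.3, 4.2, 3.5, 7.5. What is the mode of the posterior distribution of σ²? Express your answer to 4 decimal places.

Sum of squared deviations about the known mean: SS = (-0.7−4)² + (2−4)² + (-0.3−4)² + (4.2−4)² + (3.5−4)² + (7.5−4)² = 57.12.
The Normal likelihood contributes (σ²)^(−n/2) exp(−SS/(2σ²)), so the posterior is Inverse-Gamma(α + n/2, β + SS/2) = Inverse-Gamma(5, 30.76).
The mode of Inverse-Gamma(a, b) is b/(a+1) = 30.76/6 ≈ 5.1267.

σ̂²_MAP = 5.1267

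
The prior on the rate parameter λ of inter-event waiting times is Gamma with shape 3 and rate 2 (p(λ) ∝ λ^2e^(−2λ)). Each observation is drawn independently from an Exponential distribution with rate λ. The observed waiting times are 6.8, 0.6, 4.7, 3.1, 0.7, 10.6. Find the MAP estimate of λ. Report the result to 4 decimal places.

λ̂_MAP = 0.2807

The Exponential(rate=λ) likelihood is ∝ λ^n e^(−λΣtᵢ). Here n = 6 and Σtᵢ = 6.8 + 0.6 + 4.7 + 3.1 + 0.7 + 10.6 = 26.5.
Posterior ∝ λ^2e^(−2λ) · λ^6e^(−26.5λ) = λ^8e^(−28.5λ), i.e. Gamma(9, 28.5).
Mode = (a−1)/b = 8/28.5 ≈ 0.2807.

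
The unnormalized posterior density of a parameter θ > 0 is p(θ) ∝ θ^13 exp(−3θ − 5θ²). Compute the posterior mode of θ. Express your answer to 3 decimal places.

θ̂_MAP = 1.000

ℓ'(θ) = 13/θ − 3 − 10θ. Setting this to zero and multiplying by θ: 10θ² + 3θ − 13 = 0.
θ = (−3 + √(3² + 4·10·13)) / (2·10) = (−3 + √529) / 20 = (−3 + 23)/20 = 1.
ℓ''(θ) = −13/θ² − 10 < 0, confirming a maximum.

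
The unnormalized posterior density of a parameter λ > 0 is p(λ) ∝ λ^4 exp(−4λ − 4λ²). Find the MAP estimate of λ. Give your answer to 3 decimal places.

λ̂_MAP = 0.500

ℓ'(λ) = 4/λ − 4 − 8λ. Setting this to zero and multiplying by λ: 8λ² + 4λ − 4 = 0.
λ = (−4 + √(4² + 4·8·4)) / (2·8) = (−4 + √144) / 16 = (−4 + 12)/16 = 1/2.
ℓ''(λ) = −4/λ² − 8 < 0, confirming a maximum.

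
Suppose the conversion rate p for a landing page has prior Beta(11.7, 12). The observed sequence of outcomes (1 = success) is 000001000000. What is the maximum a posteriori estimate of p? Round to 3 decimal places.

Prior: Beta(11.7, 12).
Data: 1 success in 12 trials (from the sequence). The binomial likelihood contributes p(1−p)^11, so the posterior is Beta(11.7+1, 12+11) = Beta(12.7, 23).
For Beta(a, b) with a, b > 1 the mode is (a−1)/(a+b−2) = 11.7/33.7 ≈ 0.347.

p̂_MAP = 0.347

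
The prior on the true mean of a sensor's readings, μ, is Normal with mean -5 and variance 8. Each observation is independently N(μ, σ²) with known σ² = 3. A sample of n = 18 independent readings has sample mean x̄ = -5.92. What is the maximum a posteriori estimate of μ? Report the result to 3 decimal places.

n = 18, x̄ = -5.92.
For a Normal prior and Normal likelihood with known variance, the posterior is Normal; its mode equals its mean, the precision-weighted average.
Prior precision 1/σ₀² = 1/8 = 0.125; data precision n/σ² = 18/3 = 6.
μ̂ = (0.125·(-5) + 6·(-5.92)) / (0.125 + 6) = (-36.145)/6.125 = -7229/1225 ≈ -5.901.

μ̂_MAP = -5.901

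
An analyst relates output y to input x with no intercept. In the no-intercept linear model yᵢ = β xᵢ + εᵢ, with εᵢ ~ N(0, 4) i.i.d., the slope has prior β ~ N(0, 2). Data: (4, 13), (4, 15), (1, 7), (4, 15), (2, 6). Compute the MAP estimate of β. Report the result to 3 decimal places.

β̂_MAP = 3.473

log p(β | y) = −Σ(yᵢ − βxᵢ)²/(2·4) − β²/(2·2) + const.
Setting the derivative to zero: Σxᵢ(yᵢ − βxᵢ)/4 − β/2 = 0, so β = Σxᵢyᵢ / (Σxᵢ² + σ²/τ²).
Σxᵢyᵢ = 4·13 + 4·15 + 1·7 + 4·15 + 2·6 = 191; Σxᵢ² = 53; σ²/τ² = 2.
β̂_MAP = 191 / (53 + 2) = 191/55 ≈ 3.473.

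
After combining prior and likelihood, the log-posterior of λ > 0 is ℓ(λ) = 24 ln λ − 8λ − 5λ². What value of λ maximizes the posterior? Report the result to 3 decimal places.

ℓ'(λ) = 24/λ − 8 − 10λ. Setting this to zero and multiplying by λ: 10λ² + 8λ − 24 = 0.
λ = (−8 + √(8² + 4·10·24)) / (2·10) = (−8 + √1024) / 20 = (−8 + 32)/20 = 6/5.
ℓ''(λ) = −24/λ² − 10 < 0, confirming a maximum.

λ̂_MAP = 1.200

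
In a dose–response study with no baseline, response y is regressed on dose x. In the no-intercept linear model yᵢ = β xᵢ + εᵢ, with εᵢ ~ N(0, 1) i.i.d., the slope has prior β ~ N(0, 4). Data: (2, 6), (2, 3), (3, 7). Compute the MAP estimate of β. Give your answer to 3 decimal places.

log p(β | y) = −Σ(yᵢ − βxᵢ)²/(2·1) − β²/(2·4) + const.
Setting the derivative to zero: Σxᵢ(yᵢ − βxᵢ)/1 − β/4 = 0, so β = Σxᵢyᵢ / (Σxᵢ² + σ²/τ²).
Σxᵢyᵢ = 2·6 + 2·3 + 3·7 = 39; Σxᵢ² = 17; σ²/τ² = 0.25.
β̂_MAP = 39 / (17 + 0.25) = 39/17.25 ≈ 2.261.

β̂_MAP = 2.261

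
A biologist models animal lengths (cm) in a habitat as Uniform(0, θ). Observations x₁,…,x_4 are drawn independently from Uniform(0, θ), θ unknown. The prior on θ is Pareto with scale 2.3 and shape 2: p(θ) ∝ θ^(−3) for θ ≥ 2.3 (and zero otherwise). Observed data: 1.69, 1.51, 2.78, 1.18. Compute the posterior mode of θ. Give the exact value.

The Uniform(0, θ) likelihood is θ^(−n) for θ ≥ max(xᵢ), zero otherwise. Here max(xᵢ) = 2.78.
Posterior ∝ θ^(−3) · θ^(−4) = θ^(−7) on θ ≥ max(2.3, 2.78) = 2.78.
This density is strictly decreasing in θ, so the posterior mode lies at the lower boundary of the support.

θ̂_MAP = 2.78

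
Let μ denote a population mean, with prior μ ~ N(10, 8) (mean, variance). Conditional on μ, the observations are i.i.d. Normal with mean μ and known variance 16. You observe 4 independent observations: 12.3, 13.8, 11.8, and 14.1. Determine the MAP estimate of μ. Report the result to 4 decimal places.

n = 4; x̄ = (12.3 + 13.8 + 11.8 + 14.1)/4 = 52/4 = 13.
For a Normal prior and Normal likelihood with known variance, the posterior is Normal; its mode equals its mean, the precision-weighted average.
Prior precision 1/σ₀² = 1/8 = 0.125; data precision n/σ² = 4/16 = 0.25.
μ̂ = (0.125·10 + 0.25·13) / (0.125 + 0.25) = 4.5/0.375 = 12.0000.

μ̂_MAP = 12.0000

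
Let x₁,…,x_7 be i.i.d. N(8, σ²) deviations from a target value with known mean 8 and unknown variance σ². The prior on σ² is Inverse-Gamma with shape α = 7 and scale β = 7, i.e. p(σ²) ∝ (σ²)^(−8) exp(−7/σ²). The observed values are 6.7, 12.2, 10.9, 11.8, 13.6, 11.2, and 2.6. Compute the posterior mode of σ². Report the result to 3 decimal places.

σ̂²_MAP = 5.519

Sum of squared deviations about the known mean: SS = (6.7−8)² + (12.2−8)² + (10.9−8)² + (11.8−8)² + (13.6−8)² + (11.2−8)² + (2.6−8)² = 112.94.
The Normal likelihood contributes (σ²)^(−n/2) exp(−SS/(2σ²)), so the posterior is Inverse-Gamma(α + n/2, β + SS/2) = Inverse-Gamma(10.5, 63.47).
The mode of Inverse-Gamma(a, b) is b/(a+1) = 63.47/11.5 ≈ 5.519.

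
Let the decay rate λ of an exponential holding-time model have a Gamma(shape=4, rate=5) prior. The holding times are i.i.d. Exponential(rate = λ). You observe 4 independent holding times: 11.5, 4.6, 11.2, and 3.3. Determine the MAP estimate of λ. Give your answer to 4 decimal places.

The Exponential(rate=λ) likelihood is ∝ λ^n e^(−λΣtᵢ). Here n = 4 and Σtᵢ = 11.5 + 4.6 + 11.2 + 3.3 = 30.6.
Posterior ∝ λ^3e^(−5λ) · λ^4e^(−30.6λ) = λ^7e^(−35.6λ), i.e. Gamma(8, 35.6).
Mode = (a−1)/b = 7/35.6 ≈ 0.1966.

λ̂_MAP = 0.1966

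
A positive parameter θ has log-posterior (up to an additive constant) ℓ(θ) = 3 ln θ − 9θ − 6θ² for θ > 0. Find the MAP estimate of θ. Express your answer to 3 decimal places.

θ̂_MAP = 0.250

ℓ'(θ) = 3/θ − 9 − 12θ. Setting this to zero and multiplying by θ: 12θ² + 9θ − 3 = 0.
θ = (−9 + √(9² + 4·12·3)) / (2·12) = (−9 + √225) / 24 = (−9 + 15)/24 = 1/4.
ℓ''(θ) = −3/θ² − 12 < 0, confirming a maximum.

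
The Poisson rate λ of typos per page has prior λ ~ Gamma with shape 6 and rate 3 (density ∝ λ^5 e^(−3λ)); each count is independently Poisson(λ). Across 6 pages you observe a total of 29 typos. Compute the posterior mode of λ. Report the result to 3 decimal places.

Σxᵢ = 29, n = 6.
Posterior ∝ λ^5e^(−3λ) · λ^29e^(−6λ) = λ^34e^(−9λ), i.e. Gamma(shape=35, rate=9).
The mode of a Gamma(a, b) with a ≥ 1 (shape–rate) is (a−1)/b = 34/9 ≈ 3.778.

λ̂_MAP = 3.778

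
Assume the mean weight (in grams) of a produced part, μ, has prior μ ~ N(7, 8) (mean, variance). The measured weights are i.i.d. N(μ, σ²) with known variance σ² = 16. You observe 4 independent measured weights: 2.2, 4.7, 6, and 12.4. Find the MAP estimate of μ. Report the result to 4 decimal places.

μ̂_MAP = 6.5500

n = 4; x̄ = (2.2 + 4.7 + 6 + 12.4)/4 = 25.3/4 = 6.325.
For a Normal prior and Normal likelihood with known variance, the posterior is Normal; its mode equals its mean, the precision-weighted average.
Prior precision 1/σ₀² = 1/8 = 0.125; data precision n/σ² = 4/16 = 0.25.
μ̂ = (0.125·7 + 0.25·6.325) / (0.125 + 0.25) = 2.45625/0.375 = 6.5500.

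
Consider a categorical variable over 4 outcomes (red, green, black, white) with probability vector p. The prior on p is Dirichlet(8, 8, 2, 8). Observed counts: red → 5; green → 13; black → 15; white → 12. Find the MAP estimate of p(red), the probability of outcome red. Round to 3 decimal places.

The posterior is Dirichlet(αᵢ + nᵢ) = Dirichlet(13, 21, 17, 20).
For a Dirichlet(a₁,…,a_K) with all aᵢ > 1, the mode has j-th component (aⱼ − 1)/(Σaᵢ − K).
Here Σaᵢ = 71 and K = 4, so p(red) = (13 − 1)/(71 − 4) = 12/67 ≈ 0.179.

MAP estimate of p(red) = 0.179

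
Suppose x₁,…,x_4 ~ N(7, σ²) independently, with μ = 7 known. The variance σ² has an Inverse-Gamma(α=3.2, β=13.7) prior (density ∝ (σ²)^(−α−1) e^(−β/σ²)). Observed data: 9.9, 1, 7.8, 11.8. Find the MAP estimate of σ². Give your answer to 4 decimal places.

Sum of squared deviations about the known mean: SS = (9.9−7)² + (1−7)² + (7.8−7)² + (11.8−7)² = 68.09.
The Normal likelihood contributes (σ²)^(−n/2) exp(−SS/(2σ²)), so the posterior is Inverse-Gamma(α + n/2, β + SS/2) = Inverse-Gamma(5.2, 47.745).
The mode of Inverse-Gamma(a, b) is b/(a+1) = 47.745/6.2 ≈ 7.7008.

σ̂²_MAP = 7.7008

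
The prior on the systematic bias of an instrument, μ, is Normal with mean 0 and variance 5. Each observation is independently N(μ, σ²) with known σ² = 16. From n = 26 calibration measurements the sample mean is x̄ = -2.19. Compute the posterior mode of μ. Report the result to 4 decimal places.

n = 26, x̄ = -2.19.
For a Normal prior and Normal likelihood with known variance, the posterior is Normal; its mode equals its mean, the precision-weighted average.
Prior precision 1/σ₀² = 1/5 = 0.2; data precision n/σ² = 26/16 = 1.625.
μ̂ = (0.2·0 + 1.625·(-2.19)) / (0.2 + 1.625) = (-3.55875)/1.825 = -1.9500.

μ̂_MAP = -1.9500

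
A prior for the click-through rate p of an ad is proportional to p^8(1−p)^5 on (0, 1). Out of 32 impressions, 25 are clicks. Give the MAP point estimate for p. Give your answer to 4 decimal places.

p̂_MAP = 0.7333

The prior density ∝ p^8(1−p)^5 is the kernel of Beta(9, 6).
Data: 25 successes in 32 trials. The binomial likelihood contributes p^25(1−p)^7, so the posterior is Beta(9+25, 6+7) = Beta(34, 13).
For Beta(a, b) with a, b > 1 the mode is (a−1)/(a+b−2) = 33/45 ≈ 0.7333.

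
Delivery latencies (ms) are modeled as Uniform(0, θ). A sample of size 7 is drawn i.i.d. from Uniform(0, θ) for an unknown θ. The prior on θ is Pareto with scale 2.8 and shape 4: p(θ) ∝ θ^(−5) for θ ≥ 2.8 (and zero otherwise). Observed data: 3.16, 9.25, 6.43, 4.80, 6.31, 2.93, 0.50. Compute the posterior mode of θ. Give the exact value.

The Uniform(0, θ) likelihood is θ^(−n) for θ ≥ max(xᵢ), zero otherwise. Here max(xᵢ) = 9.25.
Posterior ∝ θ^(−5) · θ^(−7) = θ^(−12) on θ ≥ max(2.8, 9.25) = 9.25.
This density is strictly decreasing in θ, so the posterior mode lies at the lower boundary of the support.

θ̂_MAP = 9.25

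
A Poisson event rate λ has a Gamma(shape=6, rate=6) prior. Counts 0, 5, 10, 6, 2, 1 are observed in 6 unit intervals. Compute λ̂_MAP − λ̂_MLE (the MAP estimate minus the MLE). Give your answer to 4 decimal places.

MAP − MLE = -1.5833

Σxᵢ = 24. Posterior is Gamma(30, 12); MAP = (30−1)/12 = 29/12 ≈ 2.41667.
MLE = x̄ = 24/6 ≈ 4.00000.
Difference = 29/12 − 24/6 = -19/12 ≈ -1.5833.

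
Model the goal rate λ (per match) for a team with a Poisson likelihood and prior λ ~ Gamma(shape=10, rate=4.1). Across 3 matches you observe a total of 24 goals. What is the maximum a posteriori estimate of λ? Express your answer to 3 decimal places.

Σxᵢ = 24, n = 3.
Posterior ∝ λ^9e^(−4.1λ) · λ^24e^(−3λ) = λ^33e^(−7.1λ), i.e. Gamma(shape=34, rate=7.1).
The mode of a Gamma(a, b) with a ≥ 1 (shape–rate) is (a−1)/b = 33/7.1 ≈ 4.648.

λ̂_MAP = 4.648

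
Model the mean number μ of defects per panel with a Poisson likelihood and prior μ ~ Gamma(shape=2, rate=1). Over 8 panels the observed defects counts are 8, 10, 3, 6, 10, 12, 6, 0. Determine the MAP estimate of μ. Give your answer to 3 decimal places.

μ̂_MAP = 6.222

Σxᵢ = 8+10+3+6+10+12+6+0 = 55, with n = 8.
Posterior ∝ μe^(−1μ) · μ^55e^(−8μ) = μ^56e^(−9μ), i.e. Gamma(shape=57, rate=9).
The mode of a Gamma(a, b) with a ≥ 1 (shape–rate) is (a−1)/b = 56/9 ≈ 6.222.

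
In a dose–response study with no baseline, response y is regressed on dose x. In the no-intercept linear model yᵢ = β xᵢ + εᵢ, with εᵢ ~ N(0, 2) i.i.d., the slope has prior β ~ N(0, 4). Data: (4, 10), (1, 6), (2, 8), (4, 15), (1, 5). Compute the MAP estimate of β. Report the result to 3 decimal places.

log p(β | y) = −Σ(yᵢ − βxᵢ)²/(2·2) − β²/(2·4) + const.
Setting the derivative to zero: Σxᵢ(yᵢ − βxᵢ)/2 − β/4 = 0, so β = Σxᵢyᵢ / (Σxᵢ² + σ²/τ²).
Σxᵢyᵢ = 4·10 + 1·6 + 2·8 + 4·15 + 1·5 = 127; Σxᵢ² = 38; σ²/τ² = 0.5.
β̂_MAP = 127 / (38 + 0.5) = 127/38.5 ≈ 3.299.

β̂_MAP = 3.299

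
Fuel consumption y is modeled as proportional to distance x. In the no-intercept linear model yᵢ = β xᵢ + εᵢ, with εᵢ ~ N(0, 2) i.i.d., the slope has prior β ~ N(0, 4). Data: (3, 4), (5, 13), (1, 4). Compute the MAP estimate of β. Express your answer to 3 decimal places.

β̂_MAP = 2.282

log p(β | y) = −Σ(yᵢ − βxᵢ)²/(2·2) − β²/(2·4) + const.
Setting the derivative to zero: Σxᵢ(yᵢ − βxᵢ)/2 − β/4 = 0, so β = Σxᵢyᵢ / (Σxᵢ² + σ²/τ²).
Σxᵢyᵢ = 3·4 + 5·13 + 1·4 = 81; Σxᵢ² = 35; σ²/τ² = 0.5.
β̂_MAP = 81 / (35 + 0.5) = 81/35.5 ≈ 2.282.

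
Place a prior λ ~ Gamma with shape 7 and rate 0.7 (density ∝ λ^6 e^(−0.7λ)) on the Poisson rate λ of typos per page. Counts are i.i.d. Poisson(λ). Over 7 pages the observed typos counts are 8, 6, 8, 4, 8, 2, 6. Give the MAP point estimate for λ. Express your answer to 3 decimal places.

Σxᵢ = 8+6+8+4+8+2+6 = 42, with n = 7.
Posterior ∝ λ^6e^(−0.7λ) · λ^42e^(−7λ) = λ^48e^(−7.7λ), i.e. Gamma(shape=49, rate=7.7).
The mode of a Gamma(a, b) with a ≥ 1 (shape–rate) is (a−1)/b = 48/7.7 ≈ 6.234.

λ̂_MAP = 6.234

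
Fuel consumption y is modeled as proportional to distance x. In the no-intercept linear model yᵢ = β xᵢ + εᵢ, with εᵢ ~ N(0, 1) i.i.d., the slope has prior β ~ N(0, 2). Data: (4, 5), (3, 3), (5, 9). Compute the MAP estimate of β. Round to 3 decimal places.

log p(β | y) = −Σ(yᵢ − βxᵢ)²/(2·1) − β²/(2·2) + const.
Setting the derivative to zero: Σxᵢ(yᵢ − βxᵢ)/1 − β/2 = 0, so β = Σxᵢyᵢ / (Σxᵢ² + σ²/τ²).
Σxᵢyᵢ = 4·5 + 3·3 + 5·9 = 74; Σxᵢ² = 50; σ²/τ² = 0.5.
β̂_MAP = 74 / (50 + 0.5) = 74/50.5 ≈ 1.465.

β̂_MAP = 1.465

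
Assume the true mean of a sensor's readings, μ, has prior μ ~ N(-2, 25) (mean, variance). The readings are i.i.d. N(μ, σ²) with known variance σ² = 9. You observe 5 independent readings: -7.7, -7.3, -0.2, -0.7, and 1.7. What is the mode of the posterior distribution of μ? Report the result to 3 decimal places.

n = 5; x̄ = ((-7.7) + (-7.3) + (-0.2) + (-0.7) + 1.7)/5 = -14.2/5 = -2.84.
For a Normal prior and Normal likelihood with known variance, the posterior is Normal; its mode equals its mean, the precision-weighted average.
Prior precision 1/σ₀² = 1/25 = 0.04; data precision n/σ² = 5/9.
μ̂ = (0.04·(-2) + (5/9)·(-2.84)) / (0.04 + 5/9) = (-373/225)/(134/225) = -373/134 ≈ -2.784.

μ̂_MAP = -2.784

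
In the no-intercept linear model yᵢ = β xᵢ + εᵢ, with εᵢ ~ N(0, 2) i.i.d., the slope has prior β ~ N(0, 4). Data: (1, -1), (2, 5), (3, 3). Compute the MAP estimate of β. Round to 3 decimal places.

β̂_MAP = 1.241

log p(β | y) = −Σ(yᵢ − βxᵢ)²/(2·2) − β²/(2·4) + const.
Setting the derivative to zero: Σxᵢ(yᵢ − βxᵢ)/2 − β/4 = 0, so β = Σxᵢyᵢ / (Σxᵢ² + σ²/τ²).
Σxᵢyᵢ = 1·(-1) + 2·5 + 3·3 = 18; Σxᵢ² = 14; σ²/τ² = 0.5.
β̂_MAP = 18 / (14 + 0.5) = 18/14.5 ≈ 1.241.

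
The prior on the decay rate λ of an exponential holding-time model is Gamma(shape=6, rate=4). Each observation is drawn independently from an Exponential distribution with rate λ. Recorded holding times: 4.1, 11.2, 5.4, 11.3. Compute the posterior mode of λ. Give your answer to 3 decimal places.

λ̂_MAP = 0.250

The Exponential(rate=λ) likelihood is ∝ λ^n e^(−λΣtᵢ). Here n = 4 and Σtᵢ = 4.1 + 11.2 + 5.4 + 11.3 = 32.
Posterior ∝ λ^5e^(−4λ) · λ^4e^(−32λ) = λ^9e^(−36λ), i.e. Gamma(10, 36).
Mode = (a−1)/b = 9/36 ≈ 0.250.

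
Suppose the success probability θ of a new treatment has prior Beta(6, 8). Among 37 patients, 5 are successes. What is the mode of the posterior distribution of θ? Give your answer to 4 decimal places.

θ̂_MAP = 0.2041

Prior: Beta(6, 8).
Data: 5 successes in 37 trials. The binomial likelihood contributes θ^5(1−θ)^32, so the posterior is Beta(6+5, 8+32) = Beta(11, 40).
For Beta(a, b) with a, b > 1 the mode is (a−1)/(a+b−2) = 10/49 ≈ 0.2041.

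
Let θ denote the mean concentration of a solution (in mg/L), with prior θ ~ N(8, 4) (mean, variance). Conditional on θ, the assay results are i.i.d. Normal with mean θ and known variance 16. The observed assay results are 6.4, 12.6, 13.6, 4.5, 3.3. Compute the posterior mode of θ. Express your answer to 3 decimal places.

n = 5; x̄ = (6.4 + 12.6 + 13.6 + 4.5 + 3.3)/5 = 40.4/5 = 8.08.
For a Normal prior and Normal likelihood with known variance, the posterior is Normal; its mode equals its mean, the precision-weighted average.
Prior precision 1/σ₀² = 1/4 = 0.25; data precision n/σ² = 5/16 = 0.3125.
θ̂ = (0.25·8 + 0.3125·8.08) / (0.25 + 0.3125) = 4.525/0.5625 = 362/45 ≈ 8.044.

θ̂_MAP = 8.044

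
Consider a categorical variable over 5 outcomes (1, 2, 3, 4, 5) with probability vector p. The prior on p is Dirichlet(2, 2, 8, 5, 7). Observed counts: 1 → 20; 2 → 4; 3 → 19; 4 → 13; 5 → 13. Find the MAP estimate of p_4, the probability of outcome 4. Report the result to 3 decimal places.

The posterior is Dirichlet(αᵢ + nᵢ) = Dirichlet(22, 6, 27, 18, 20).
For a Dirichlet(a₁,…,a_K) with all aᵢ > 1, the mode has j-th component (aⱼ − 1)/(Σaᵢ − K).
Here Σaᵢ = 93 and K = 5, so p_4 = (18 − 1)/(93 − 5) = 17/88 ≈ 0.193.

MAP estimate: 0.193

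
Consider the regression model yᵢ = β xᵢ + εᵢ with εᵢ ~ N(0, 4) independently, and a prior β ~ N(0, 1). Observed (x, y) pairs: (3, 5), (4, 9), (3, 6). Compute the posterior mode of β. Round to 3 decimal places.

log p(β | y) = −Σ(yᵢ − βxᵢ)²/(2·4) − β²/(2·1) + const.
Setting the derivative to zero: Σxᵢ(yᵢ − βxᵢ)/4 − β/1 = 0, so β = Σxᵢyᵢ / (Σxᵢ² + σ²/τ²).
Σxᵢyᵢ = 3·5 + 4·9 + 3·6 = 69; Σxᵢ² = 34; σ²/τ² = 4.
β̂_MAP = 69 / (34 + 4) = 69/38 ≈ 1.816.

β̂_MAP = 1.816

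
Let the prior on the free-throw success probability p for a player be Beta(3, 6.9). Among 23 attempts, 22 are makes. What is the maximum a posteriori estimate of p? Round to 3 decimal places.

p̂_MAP = 0.777

Prior: Beta(3, 6.9).
Data: 22 successes in 23 trials. The binomial likelihood contributes p^22(1−p)^1, so the posterior is Beta(3+22, 6.9+1) = Beta(25, 7.9).
For Beta(a, b) with a, b > 1 the mode is (a−1)/(a+b−2) = 24/30.9 ≈ 0.777.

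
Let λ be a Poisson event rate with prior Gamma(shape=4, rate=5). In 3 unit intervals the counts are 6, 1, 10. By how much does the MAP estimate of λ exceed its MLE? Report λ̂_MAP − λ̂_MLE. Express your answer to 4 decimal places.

Σxᵢ = 17. Posterior is Gamma(21, 8); MAP = (21−1)/8 = 20/8 ≈ 2.50000.
MLE = x̄ = 17/3 ≈ 5.66667.
Difference = 20/8 − 17/3 = -19/6 ≈ -3.1667.

MAP − MLE = -3.1667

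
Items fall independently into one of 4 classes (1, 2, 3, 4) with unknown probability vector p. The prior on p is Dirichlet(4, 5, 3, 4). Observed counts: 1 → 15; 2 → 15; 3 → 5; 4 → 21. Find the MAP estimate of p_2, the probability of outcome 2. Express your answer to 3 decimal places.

MAP estimate: 0.279

The posterior is Dirichlet(αᵢ + nᵢ) = Dirichlet(19, 20, 8, 25).
For a Dirichlet(a₁,…,a_K) with all aᵢ > 1, the mode has j-th component (aⱼ − 1)/(Σaᵢ − K).
Here Σaᵢ = 72 and K = 4, so p_2 = (20 − 1)/(72 − 4) = 19/68 ≈ 0.279.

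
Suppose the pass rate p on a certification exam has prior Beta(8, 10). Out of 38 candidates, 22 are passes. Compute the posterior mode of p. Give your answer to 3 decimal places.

Prior: Beta(8, 10).
Data: 22 successes in 38 trials. The binomial likelihood contributes p^22(1−p)^16, so the posterior is Beta(8+22, 10+16) = Beta(30, 26).
For Beta(a, b) with a, b > 1 the mode is (a−1)/(a+b−2) = 29/54 ≈ 0.537.

p̂_MAP = 0.537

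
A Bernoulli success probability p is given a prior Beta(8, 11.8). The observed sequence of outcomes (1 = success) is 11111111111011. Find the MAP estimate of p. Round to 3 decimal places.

p̂_MAP = 0.629

Prior: Beta(8, 11.8).
Data: 13 successes in 14 trials (from the sequence). The binomial likelihood contributes p^13(1−p)^1, so the posterior is Beta(8+13, 11.8+1) = Beta(21, 12.8).
For Beta(a, b) with a, b > 1 the mode is (a−1)/(a+b−2) = 20/31.8 ≈ 0.629.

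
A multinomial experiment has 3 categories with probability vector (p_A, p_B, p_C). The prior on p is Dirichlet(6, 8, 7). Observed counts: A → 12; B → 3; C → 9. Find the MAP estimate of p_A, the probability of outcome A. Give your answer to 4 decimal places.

MAP estimate of p_A = 0.4048

The posterior is Dirichlet(αᵢ + nᵢ) = Dirichlet(18, 11, 16).
For a Dirichlet(a₁,…,a_K) with all aᵢ > 1, the mode has j-th component (aⱼ − 1)/(Σaᵢ − K).
Here Σaᵢ = 45 and K = 3, so p_A = (18 − 1)/(45 − 3) = 17/42 ≈ 0.4048.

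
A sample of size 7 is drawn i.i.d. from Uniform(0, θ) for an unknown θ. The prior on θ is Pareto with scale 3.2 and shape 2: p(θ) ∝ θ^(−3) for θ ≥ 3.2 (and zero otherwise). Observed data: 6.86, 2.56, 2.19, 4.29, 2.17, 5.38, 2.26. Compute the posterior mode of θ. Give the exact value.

The Uniform(0, θ) likelihood is θ^(−n) for θ ≥ max(xᵢ), zero otherwise. Here max(xᵢ) = 6.86.
Posterior ∝ θ^(−3) · θ^(−7) = θ^(−10) on θ ≥ max(3.2, 6.86) = 6.86.
This density is strictly decreasing in θ, so the posterior mode lies at the lower boundary of the support.

θ̂_MAP = 6.86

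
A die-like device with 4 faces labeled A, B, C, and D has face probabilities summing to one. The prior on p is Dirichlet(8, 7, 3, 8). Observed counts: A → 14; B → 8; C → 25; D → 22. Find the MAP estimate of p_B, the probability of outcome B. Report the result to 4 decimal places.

The posterior is Dirichlet(αᵢ + nᵢ) = Dirichlet(22, 15, 28, 30).
For a Dirichlet(a₁,…,a_K) with all aᵢ > 1, the mode has j-th component (aⱼ − 1)/(Σaᵢ − K).
Here Σaᵢ = 95 and K = 4, so p_B = (15 − 1)/(95 − 4) = 14/91 ≈ 0.1538.

MAP estimate of p_B = 0.1538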